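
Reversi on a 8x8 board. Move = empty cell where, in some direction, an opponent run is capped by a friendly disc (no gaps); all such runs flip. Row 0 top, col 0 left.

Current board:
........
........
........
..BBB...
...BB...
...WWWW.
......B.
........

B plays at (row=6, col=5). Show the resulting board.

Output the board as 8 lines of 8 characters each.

Answer: ........
........
........
..BBB...
...BB...
...WBWW.
.....BB.
........

Derivation:
Place B at (6,5); scan 8 dirs for brackets.
Dir NW: opp run (5,4) capped by B -> flip
Dir N: opp run (5,5), next='.' -> no flip
Dir NE: opp run (5,6), next='.' -> no flip
Dir W: first cell '.' (not opp) -> no flip
Dir E: first cell 'B' (not opp) -> no flip
Dir SW: first cell '.' (not opp) -> no flip
Dir S: first cell '.' (not opp) -> no flip
Dir SE: first cell '.' (not opp) -> no flip
All flips: (5,4)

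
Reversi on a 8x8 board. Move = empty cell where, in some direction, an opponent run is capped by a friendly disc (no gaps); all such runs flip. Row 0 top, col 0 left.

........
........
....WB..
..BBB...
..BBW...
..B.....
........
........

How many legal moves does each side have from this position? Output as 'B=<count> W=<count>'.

Answer: B=6 W=4

Derivation:
-- B to move --
(1,3): no bracket -> illegal
(1,4): flips 1 -> legal
(1,5): flips 1 -> legal
(2,3): flips 1 -> legal
(3,5): no bracket -> illegal
(4,5): flips 1 -> legal
(5,3): no bracket -> illegal
(5,4): flips 1 -> legal
(5,5): flips 1 -> legal
B mobility = 6
-- W to move --
(1,4): no bracket -> illegal
(1,5): no bracket -> illegal
(1,6): no bracket -> illegal
(2,1): no bracket -> illegal
(2,2): flips 1 -> legal
(2,3): no bracket -> illegal
(2,6): flips 1 -> legal
(3,1): no bracket -> illegal
(3,5): no bracket -> illegal
(3,6): no bracket -> illegal
(4,1): flips 2 -> legal
(4,5): no bracket -> illegal
(5,1): flips 2 -> legal
(5,3): no bracket -> illegal
(5,4): no bracket -> illegal
(6,1): no bracket -> illegal
(6,2): no bracket -> illegal
(6,3): no bracket -> illegal
W mobility = 4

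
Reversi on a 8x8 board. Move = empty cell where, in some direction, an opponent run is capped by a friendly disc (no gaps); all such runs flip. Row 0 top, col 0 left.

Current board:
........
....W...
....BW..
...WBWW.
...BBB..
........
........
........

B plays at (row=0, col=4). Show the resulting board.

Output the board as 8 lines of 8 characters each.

Place B at (0,4); scan 8 dirs for brackets.
Dir NW: edge -> no flip
Dir N: edge -> no flip
Dir NE: edge -> no flip
Dir W: first cell '.' (not opp) -> no flip
Dir E: first cell '.' (not opp) -> no flip
Dir SW: first cell '.' (not opp) -> no flip
Dir S: opp run (1,4) capped by B -> flip
Dir SE: first cell '.' (not opp) -> no flip
All flips: (1,4)

Answer: ....B...
....B...
....BW..
...WBWW.
...BBB..
........
........
........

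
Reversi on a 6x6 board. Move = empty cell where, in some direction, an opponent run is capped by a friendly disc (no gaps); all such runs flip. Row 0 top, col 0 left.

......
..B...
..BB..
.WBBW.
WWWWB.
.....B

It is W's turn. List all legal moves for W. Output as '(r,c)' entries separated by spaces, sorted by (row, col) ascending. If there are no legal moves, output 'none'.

Answer: (0,1) (0,2) (1,3) (1,4) (2,1) (2,4) (4,5) (5,4)

Derivation:
(0,1): flips 2 -> legal
(0,2): flips 3 -> legal
(0,3): no bracket -> illegal
(1,1): no bracket -> illegal
(1,3): flips 3 -> legal
(1,4): flips 2 -> legal
(2,1): flips 1 -> legal
(2,4): flips 1 -> legal
(3,5): no bracket -> illegal
(4,5): flips 1 -> legal
(5,3): no bracket -> illegal
(5,4): flips 1 -> legal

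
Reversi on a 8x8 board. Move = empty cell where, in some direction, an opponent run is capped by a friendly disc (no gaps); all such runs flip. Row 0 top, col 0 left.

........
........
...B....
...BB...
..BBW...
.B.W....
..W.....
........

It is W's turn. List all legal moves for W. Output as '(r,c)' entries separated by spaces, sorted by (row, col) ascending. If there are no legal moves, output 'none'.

Answer: (1,3) (2,2) (2,4) (3,1) (4,0) (4,1)

Derivation:
(1,2): no bracket -> illegal
(1,3): flips 3 -> legal
(1,4): no bracket -> illegal
(2,2): flips 1 -> legal
(2,4): flips 1 -> legal
(2,5): no bracket -> illegal
(3,1): flips 1 -> legal
(3,2): no bracket -> illegal
(3,5): no bracket -> illegal
(4,0): flips 1 -> legal
(4,1): flips 2 -> legal
(4,5): no bracket -> illegal
(5,0): no bracket -> illegal
(5,2): no bracket -> illegal
(5,4): no bracket -> illegal
(6,0): no bracket -> illegal
(6,1): no bracket -> illegal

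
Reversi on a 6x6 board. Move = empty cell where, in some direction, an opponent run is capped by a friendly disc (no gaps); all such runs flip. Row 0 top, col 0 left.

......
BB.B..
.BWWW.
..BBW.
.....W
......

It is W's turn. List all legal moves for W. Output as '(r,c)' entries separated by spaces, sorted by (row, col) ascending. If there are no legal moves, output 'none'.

Answer: (0,0) (0,2) (0,3) (0,4) (2,0) (3,1) (4,1) (4,2) (4,3) (4,4)

Derivation:
(0,0): flips 1 -> legal
(0,1): no bracket -> illegal
(0,2): flips 1 -> legal
(0,3): flips 1 -> legal
(0,4): flips 1 -> legal
(1,2): no bracket -> illegal
(1,4): no bracket -> illegal
(2,0): flips 1 -> legal
(3,0): no bracket -> illegal
(3,1): flips 2 -> legal
(4,1): flips 1 -> legal
(4,2): flips 2 -> legal
(4,3): flips 1 -> legal
(4,4): flips 1 -> legal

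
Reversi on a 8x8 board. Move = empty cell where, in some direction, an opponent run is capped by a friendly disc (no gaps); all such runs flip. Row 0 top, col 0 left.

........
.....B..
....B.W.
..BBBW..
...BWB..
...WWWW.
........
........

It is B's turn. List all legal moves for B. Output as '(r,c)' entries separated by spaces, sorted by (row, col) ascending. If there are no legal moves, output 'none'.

Answer: (2,5) (3,6) (3,7) (4,6) (6,3) (6,4) (6,5) (6,6) (6,7)

Derivation:
(1,6): no bracket -> illegal
(1,7): no bracket -> illegal
(2,5): flips 1 -> legal
(2,7): no bracket -> illegal
(3,6): flips 1 -> legal
(3,7): flips 1 -> legal
(4,2): no bracket -> illegal
(4,6): flips 1 -> legal
(4,7): no bracket -> illegal
(5,2): no bracket -> illegal
(5,7): no bracket -> illegal
(6,2): no bracket -> illegal
(6,3): flips 2 -> legal
(6,4): flips 2 -> legal
(6,5): flips 2 -> legal
(6,6): flips 2 -> legal
(6,7): flips 1 -> legal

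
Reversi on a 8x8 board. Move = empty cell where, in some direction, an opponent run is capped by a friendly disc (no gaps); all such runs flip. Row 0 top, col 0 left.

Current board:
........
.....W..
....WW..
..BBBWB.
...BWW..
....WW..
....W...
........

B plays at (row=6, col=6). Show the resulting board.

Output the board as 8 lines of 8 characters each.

Answer: ........
.....W..
....WW..
..BBBWB.
...BBW..
....WB..
....W.B.
........

Derivation:
Place B at (6,6); scan 8 dirs for brackets.
Dir NW: opp run (5,5) (4,4) capped by B -> flip
Dir N: first cell '.' (not opp) -> no flip
Dir NE: first cell '.' (not opp) -> no flip
Dir W: first cell '.' (not opp) -> no flip
Dir E: first cell '.' (not opp) -> no flip
Dir SW: first cell '.' (not opp) -> no flip
Dir S: first cell '.' (not opp) -> no flip
Dir SE: first cell '.' (not opp) -> no flip
All flips: (4,4) (5,5)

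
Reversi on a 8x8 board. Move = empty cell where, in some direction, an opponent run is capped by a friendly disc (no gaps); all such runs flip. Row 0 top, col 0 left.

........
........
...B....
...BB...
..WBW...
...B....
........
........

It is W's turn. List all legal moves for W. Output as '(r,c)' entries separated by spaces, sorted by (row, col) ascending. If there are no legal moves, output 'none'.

(1,2): no bracket -> illegal
(1,3): no bracket -> illegal
(1,4): no bracket -> illegal
(2,2): flips 1 -> legal
(2,4): flips 2 -> legal
(2,5): no bracket -> illegal
(3,2): no bracket -> illegal
(3,5): no bracket -> illegal
(4,5): no bracket -> illegal
(5,2): no bracket -> illegal
(5,4): no bracket -> illegal
(6,2): flips 1 -> legal
(6,3): no bracket -> illegal
(6,4): flips 1 -> legal

Answer: (2,2) (2,4) (6,2) (6,4)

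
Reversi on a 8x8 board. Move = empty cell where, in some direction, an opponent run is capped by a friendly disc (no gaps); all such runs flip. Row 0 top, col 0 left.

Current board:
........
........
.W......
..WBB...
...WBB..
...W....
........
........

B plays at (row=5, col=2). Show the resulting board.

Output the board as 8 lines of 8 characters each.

Answer: ........
........
.W......
..WBB...
...BBB..
..BW....
........
........

Derivation:
Place B at (5,2); scan 8 dirs for brackets.
Dir NW: first cell '.' (not opp) -> no flip
Dir N: first cell '.' (not opp) -> no flip
Dir NE: opp run (4,3) capped by B -> flip
Dir W: first cell '.' (not opp) -> no flip
Dir E: opp run (5,3), next='.' -> no flip
Dir SW: first cell '.' (not opp) -> no flip
Dir S: first cell '.' (not opp) -> no flip
Dir SE: first cell '.' (not opp) -> no flip
All flips: (4,3)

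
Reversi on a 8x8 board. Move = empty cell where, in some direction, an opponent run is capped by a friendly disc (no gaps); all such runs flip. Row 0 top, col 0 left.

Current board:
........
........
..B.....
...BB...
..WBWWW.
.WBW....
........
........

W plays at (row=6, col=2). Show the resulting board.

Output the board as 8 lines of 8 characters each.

Answer: ........
........
..B.....
...BB...
..WBWWW.
.WWW....
..W.....
........

Derivation:
Place W at (6,2); scan 8 dirs for brackets.
Dir NW: first cell 'W' (not opp) -> no flip
Dir N: opp run (5,2) capped by W -> flip
Dir NE: first cell 'W' (not opp) -> no flip
Dir W: first cell '.' (not opp) -> no flip
Dir E: first cell '.' (not opp) -> no flip
Dir SW: first cell '.' (not opp) -> no flip
Dir S: first cell '.' (not opp) -> no flip
Dir SE: first cell '.' (not opp) -> no flip
All flips: (5,2)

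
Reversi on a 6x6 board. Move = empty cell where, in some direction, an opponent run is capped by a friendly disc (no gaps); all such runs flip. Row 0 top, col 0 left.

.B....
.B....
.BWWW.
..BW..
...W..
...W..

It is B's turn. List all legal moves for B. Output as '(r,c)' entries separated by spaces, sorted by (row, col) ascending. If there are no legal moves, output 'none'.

(1,2): flips 1 -> legal
(1,3): no bracket -> illegal
(1,4): flips 1 -> legal
(1,5): no bracket -> illegal
(2,5): flips 3 -> legal
(3,1): no bracket -> illegal
(3,4): flips 1 -> legal
(3,5): no bracket -> illegal
(4,2): no bracket -> illegal
(4,4): flips 2 -> legal
(5,2): no bracket -> illegal
(5,4): flips 1 -> legal

Answer: (1,2) (1,4) (2,5) (3,4) (4,4) (5,4)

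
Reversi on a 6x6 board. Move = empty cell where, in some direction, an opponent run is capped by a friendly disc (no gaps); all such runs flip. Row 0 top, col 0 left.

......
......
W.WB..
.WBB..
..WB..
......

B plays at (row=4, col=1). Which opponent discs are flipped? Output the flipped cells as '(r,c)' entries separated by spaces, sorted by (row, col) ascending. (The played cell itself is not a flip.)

Dir NW: first cell '.' (not opp) -> no flip
Dir N: opp run (3,1), next='.' -> no flip
Dir NE: first cell 'B' (not opp) -> no flip
Dir W: first cell '.' (not opp) -> no flip
Dir E: opp run (4,2) capped by B -> flip
Dir SW: first cell '.' (not opp) -> no flip
Dir S: first cell '.' (not opp) -> no flip
Dir SE: first cell '.' (not opp) -> no flip

Answer: (4,2)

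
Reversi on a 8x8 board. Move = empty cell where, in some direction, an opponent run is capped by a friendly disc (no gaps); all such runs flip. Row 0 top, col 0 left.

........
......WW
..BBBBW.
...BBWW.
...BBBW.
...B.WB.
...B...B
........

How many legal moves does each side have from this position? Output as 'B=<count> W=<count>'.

-- B to move --
(0,5): no bracket -> illegal
(0,6): flips 4 -> legal
(0,7): flips 1 -> legal
(1,5): no bracket -> illegal
(2,7): flips 2 -> legal
(3,7): flips 2 -> legal
(4,7): flips 2 -> legal
(5,4): flips 1 -> legal
(5,7): flips 2 -> legal
(6,4): no bracket -> illegal
(6,5): flips 1 -> legal
(6,6): flips 1 -> legal
B mobility = 9
-- W to move --
(1,1): flips 3 -> legal
(1,2): no bracket -> illegal
(1,3): flips 1 -> legal
(1,4): flips 1 -> legal
(1,5): flips 1 -> legal
(2,1): flips 4 -> legal
(3,1): no bracket -> illegal
(3,2): flips 2 -> legal
(4,2): flips 3 -> legal
(4,7): no bracket -> illegal
(5,2): flips 3 -> legal
(5,4): flips 1 -> legal
(5,7): flips 1 -> legal
(6,2): flips 2 -> legal
(6,4): no bracket -> illegal
(6,5): no bracket -> illegal
(6,6): flips 1 -> legal
(7,2): no bracket -> illegal
(7,3): no bracket -> illegal
(7,4): no bracket -> illegal
(7,6): no bracket -> illegal
(7,7): no bracket -> illegal
W mobility = 12

Answer: B=9 W=12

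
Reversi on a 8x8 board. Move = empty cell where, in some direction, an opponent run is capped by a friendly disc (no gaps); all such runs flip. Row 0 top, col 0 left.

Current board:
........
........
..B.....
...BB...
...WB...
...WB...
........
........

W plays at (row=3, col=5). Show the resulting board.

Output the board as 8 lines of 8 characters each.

Place W at (3,5); scan 8 dirs for brackets.
Dir NW: first cell '.' (not opp) -> no flip
Dir N: first cell '.' (not opp) -> no flip
Dir NE: first cell '.' (not opp) -> no flip
Dir W: opp run (3,4) (3,3), next='.' -> no flip
Dir E: first cell '.' (not opp) -> no flip
Dir SW: opp run (4,4) capped by W -> flip
Dir S: first cell '.' (not opp) -> no flip
Dir SE: first cell '.' (not opp) -> no flip
All flips: (4,4)

Answer: ........
........
..B.....
...BBW..
...WW...
...WB...
........
........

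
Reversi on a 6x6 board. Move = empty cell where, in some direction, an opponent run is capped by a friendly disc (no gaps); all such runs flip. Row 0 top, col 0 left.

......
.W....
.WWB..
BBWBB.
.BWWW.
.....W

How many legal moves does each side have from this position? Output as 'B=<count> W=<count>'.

Answer: B=10 W=9

Derivation:
-- B to move --
(0,0): flips 2 -> legal
(0,1): flips 2 -> legal
(0,2): no bracket -> illegal
(1,0): no bracket -> illegal
(1,2): flips 1 -> legal
(1,3): flips 1 -> legal
(2,0): flips 2 -> legal
(3,5): no bracket -> illegal
(4,5): flips 3 -> legal
(5,1): flips 1 -> legal
(5,2): flips 1 -> legal
(5,3): flips 2 -> legal
(5,4): flips 1 -> legal
B mobility = 10
-- W to move --
(1,2): no bracket -> illegal
(1,3): flips 2 -> legal
(1,4): flips 1 -> legal
(2,0): flips 1 -> legal
(2,4): flips 3 -> legal
(2,5): flips 1 -> legal
(3,5): flips 2 -> legal
(4,0): flips 2 -> legal
(4,5): no bracket -> illegal
(5,0): flips 1 -> legal
(5,1): flips 2 -> legal
(5,2): no bracket -> illegal
W mobility = 9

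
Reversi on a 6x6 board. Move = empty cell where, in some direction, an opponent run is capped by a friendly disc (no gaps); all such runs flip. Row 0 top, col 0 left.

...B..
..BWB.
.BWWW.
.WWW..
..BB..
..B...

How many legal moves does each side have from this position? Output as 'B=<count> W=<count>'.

-- B to move --
(0,2): no bracket -> illegal
(0,4): no bracket -> illegal
(1,1): no bracket -> illegal
(1,5): flips 2 -> legal
(2,0): flips 1 -> legal
(2,5): flips 3 -> legal
(3,0): no bracket -> illegal
(3,4): flips 2 -> legal
(3,5): no bracket -> illegal
(4,0): no bracket -> illegal
(4,1): flips 3 -> legal
(4,4): no bracket -> illegal
B mobility = 5
-- W to move --
(0,1): flips 1 -> legal
(0,2): flips 1 -> legal
(0,4): flips 1 -> legal
(0,5): flips 1 -> legal
(1,0): flips 1 -> legal
(1,1): flips 2 -> legal
(1,5): flips 1 -> legal
(2,0): flips 1 -> legal
(2,5): no bracket -> illegal
(3,0): no bracket -> illegal
(3,4): no bracket -> illegal
(4,1): no bracket -> illegal
(4,4): no bracket -> illegal
(5,1): flips 1 -> legal
(5,3): flips 2 -> legal
(5,4): flips 1 -> legal
W mobility = 11

Answer: B=5 W=11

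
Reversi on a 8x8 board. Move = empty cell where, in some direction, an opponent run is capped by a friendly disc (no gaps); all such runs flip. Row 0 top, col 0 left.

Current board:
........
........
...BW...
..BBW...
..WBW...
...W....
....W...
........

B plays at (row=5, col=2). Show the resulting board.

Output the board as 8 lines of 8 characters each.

Answer: ........
........
...BW...
..BBW...
..BBW...
..BW....
....W...
........

Derivation:
Place B at (5,2); scan 8 dirs for brackets.
Dir NW: first cell '.' (not opp) -> no flip
Dir N: opp run (4,2) capped by B -> flip
Dir NE: first cell 'B' (not opp) -> no flip
Dir W: first cell '.' (not opp) -> no flip
Dir E: opp run (5,3), next='.' -> no flip
Dir SW: first cell '.' (not opp) -> no flip
Dir S: first cell '.' (not opp) -> no flip
Dir SE: first cell '.' (not opp) -> no flip
All flips: (4,2)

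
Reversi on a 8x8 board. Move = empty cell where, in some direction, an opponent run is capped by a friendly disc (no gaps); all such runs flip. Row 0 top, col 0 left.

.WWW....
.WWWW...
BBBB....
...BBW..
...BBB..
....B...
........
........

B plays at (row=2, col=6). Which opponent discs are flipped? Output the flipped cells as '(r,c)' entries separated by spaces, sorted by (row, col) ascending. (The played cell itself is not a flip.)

Dir NW: first cell '.' (not opp) -> no flip
Dir N: first cell '.' (not opp) -> no flip
Dir NE: first cell '.' (not opp) -> no flip
Dir W: first cell '.' (not opp) -> no flip
Dir E: first cell '.' (not opp) -> no flip
Dir SW: opp run (3,5) capped by B -> flip
Dir S: first cell '.' (not opp) -> no flip
Dir SE: first cell '.' (not opp) -> no flip

Answer: (3,5)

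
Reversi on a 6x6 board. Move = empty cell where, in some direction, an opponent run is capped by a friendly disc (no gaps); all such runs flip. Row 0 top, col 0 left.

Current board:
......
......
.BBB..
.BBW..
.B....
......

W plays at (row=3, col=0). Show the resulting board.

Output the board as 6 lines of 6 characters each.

Place W at (3,0); scan 8 dirs for brackets.
Dir NW: edge -> no flip
Dir N: first cell '.' (not opp) -> no flip
Dir NE: opp run (2,1), next='.' -> no flip
Dir W: edge -> no flip
Dir E: opp run (3,1) (3,2) capped by W -> flip
Dir SW: edge -> no flip
Dir S: first cell '.' (not opp) -> no flip
Dir SE: opp run (4,1), next='.' -> no flip
All flips: (3,1) (3,2)

Answer: ......
......
.BBB..
WWWW..
.B....
......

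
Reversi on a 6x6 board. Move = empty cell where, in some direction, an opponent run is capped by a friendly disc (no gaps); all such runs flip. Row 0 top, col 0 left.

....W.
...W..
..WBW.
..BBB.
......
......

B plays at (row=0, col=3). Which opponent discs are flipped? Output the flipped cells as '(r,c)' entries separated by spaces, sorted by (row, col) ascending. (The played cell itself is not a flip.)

Dir NW: edge -> no flip
Dir N: edge -> no flip
Dir NE: edge -> no flip
Dir W: first cell '.' (not opp) -> no flip
Dir E: opp run (0,4), next='.' -> no flip
Dir SW: first cell '.' (not opp) -> no flip
Dir S: opp run (1,3) capped by B -> flip
Dir SE: first cell '.' (not opp) -> no flip

Answer: (1,3)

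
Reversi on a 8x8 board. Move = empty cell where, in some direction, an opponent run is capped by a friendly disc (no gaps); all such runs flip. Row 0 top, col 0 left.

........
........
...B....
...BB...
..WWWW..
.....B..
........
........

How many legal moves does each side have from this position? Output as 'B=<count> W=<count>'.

Answer: B=6 W=7

Derivation:
-- B to move --
(3,1): no bracket -> illegal
(3,2): no bracket -> illegal
(3,5): flips 1 -> legal
(3,6): no bracket -> illegal
(4,1): no bracket -> illegal
(4,6): no bracket -> illegal
(5,1): flips 1 -> legal
(5,2): flips 1 -> legal
(5,3): flips 1 -> legal
(5,4): flips 1 -> legal
(5,6): flips 1 -> legal
B mobility = 6
-- W to move --
(1,2): flips 2 -> legal
(1,3): flips 2 -> legal
(1,4): no bracket -> illegal
(2,2): flips 1 -> legal
(2,4): flips 2 -> legal
(2,5): flips 1 -> legal
(3,2): no bracket -> illegal
(3,5): no bracket -> illegal
(4,6): no bracket -> illegal
(5,4): no bracket -> illegal
(5,6): no bracket -> illegal
(6,4): no bracket -> illegal
(6,5): flips 1 -> legal
(6,6): flips 1 -> legal
W mobility = 7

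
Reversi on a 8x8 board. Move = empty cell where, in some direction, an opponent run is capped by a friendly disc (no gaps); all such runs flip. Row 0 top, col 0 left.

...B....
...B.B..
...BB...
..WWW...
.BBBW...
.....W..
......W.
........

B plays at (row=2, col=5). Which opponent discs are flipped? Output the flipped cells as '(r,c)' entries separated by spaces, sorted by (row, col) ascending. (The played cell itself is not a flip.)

Dir NW: first cell '.' (not opp) -> no flip
Dir N: first cell 'B' (not opp) -> no flip
Dir NE: first cell '.' (not opp) -> no flip
Dir W: first cell 'B' (not opp) -> no flip
Dir E: first cell '.' (not opp) -> no flip
Dir SW: opp run (3,4) capped by B -> flip
Dir S: first cell '.' (not opp) -> no flip
Dir SE: first cell '.' (not opp) -> no flip

Answer: (3,4)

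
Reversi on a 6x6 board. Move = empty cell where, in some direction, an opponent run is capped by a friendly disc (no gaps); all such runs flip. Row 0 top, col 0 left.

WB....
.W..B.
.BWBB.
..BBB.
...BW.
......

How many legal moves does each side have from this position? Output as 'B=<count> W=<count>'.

-- B to move --
(0,2): no bracket -> illegal
(1,0): no bracket -> illegal
(1,2): flips 1 -> legal
(1,3): no bracket -> illegal
(2,0): no bracket -> illegal
(3,1): no bracket -> illegal
(3,5): no bracket -> illegal
(4,5): flips 1 -> legal
(5,3): no bracket -> illegal
(5,4): flips 1 -> legal
(5,5): flips 1 -> legal
B mobility = 4
-- W to move --
(0,2): flips 1 -> legal
(0,3): no bracket -> illegal
(0,4): flips 3 -> legal
(0,5): no bracket -> illegal
(1,0): no bracket -> illegal
(1,2): no bracket -> illegal
(1,3): no bracket -> illegal
(1,5): no bracket -> illegal
(2,0): flips 1 -> legal
(2,5): flips 2 -> legal
(3,0): no bracket -> illegal
(3,1): flips 1 -> legal
(3,5): no bracket -> illegal
(4,1): no bracket -> illegal
(4,2): flips 2 -> legal
(4,5): no bracket -> illegal
(5,2): no bracket -> illegal
(5,3): no bracket -> illegal
(5,4): no bracket -> illegal
W mobility = 6

Answer: B=4 W=6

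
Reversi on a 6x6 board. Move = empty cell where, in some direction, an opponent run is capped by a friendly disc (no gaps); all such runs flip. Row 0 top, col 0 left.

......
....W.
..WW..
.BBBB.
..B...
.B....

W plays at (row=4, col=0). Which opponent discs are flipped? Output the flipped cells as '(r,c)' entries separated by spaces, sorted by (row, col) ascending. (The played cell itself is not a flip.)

Answer: (3,1)

Derivation:
Dir NW: edge -> no flip
Dir N: first cell '.' (not opp) -> no flip
Dir NE: opp run (3,1) capped by W -> flip
Dir W: edge -> no flip
Dir E: first cell '.' (not opp) -> no flip
Dir SW: edge -> no flip
Dir S: first cell '.' (not opp) -> no flip
Dir SE: opp run (5,1), next=edge -> no flip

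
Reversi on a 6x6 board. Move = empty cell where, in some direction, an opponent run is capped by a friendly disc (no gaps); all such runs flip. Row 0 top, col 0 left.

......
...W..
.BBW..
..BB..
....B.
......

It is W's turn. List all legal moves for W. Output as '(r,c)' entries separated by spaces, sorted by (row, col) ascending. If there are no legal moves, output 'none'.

Answer: (2,0) (3,1) (4,1) (4,3)

Derivation:
(1,0): no bracket -> illegal
(1,1): no bracket -> illegal
(1,2): no bracket -> illegal
(2,0): flips 2 -> legal
(2,4): no bracket -> illegal
(3,0): no bracket -> illegal
(3,1): flips 1 -> legal
(3,4): no bracket -> illegal
(3,5): no bracket -> illegal
(4,1): flips 1 -> legal
(4,2): no bracket -> illegal
(4,3): flips 1 -> legal
(4,5): no bracket -> illegal
(5,3): no bracket -> illegal
(5,4): no bracket -> illegal
(5,5): no bracket -> illegal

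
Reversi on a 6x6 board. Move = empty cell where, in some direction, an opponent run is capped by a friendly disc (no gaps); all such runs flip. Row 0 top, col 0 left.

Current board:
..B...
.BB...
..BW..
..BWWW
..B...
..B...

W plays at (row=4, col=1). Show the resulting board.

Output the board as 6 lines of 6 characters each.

Place W at (4,1); scan 8 dirs for brackets.
Dir NW: first cell '.' (not opp) -> no flip
Dir N: first cell '.' (not opp) -> no flip
Dir NE: opp run (3,2) capped by W -> flip
Dir W: first cell '.' (not opp) -> no flip
Dir E: opp run (4,2), next='.' -> no flip
Dir SW: first cell '.' (not opp) -> no flip
Dir S: first cell '.' (not opp) -> no flip
Dir SE: opp run (5,2), next=edge -> no flip
All flips: (3,2)

Answer: ..B...
.BB...
..BW..
..WWWW
.WB...
..B...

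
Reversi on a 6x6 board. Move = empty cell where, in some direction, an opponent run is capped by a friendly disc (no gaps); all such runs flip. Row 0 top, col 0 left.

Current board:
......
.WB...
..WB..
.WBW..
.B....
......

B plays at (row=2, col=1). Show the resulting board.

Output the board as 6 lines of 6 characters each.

Place B at (2,1); scan 8 dirs for brackets.
Dir NW: first cell '.' (not opp) -> no flip
Dir N: opp run (1,1), next='.' -> no flip
Dir NE: first cell 'B' (not opp) -> no flip
Dir W: first cell '.' (not opp) -> no flip
Dir E: opp run (2,2) capped by B -> flip
Dir SW: first cell '.' (not opp) -> no flip
Dir S: opp run (3,1) capped by B -> flip
Dir SE: first cell 'B' (not opp) -> no flip
All flips: (2,2) (3,1)

Answer: ......
.WB...
.BBB..
.BBW..
.B....
......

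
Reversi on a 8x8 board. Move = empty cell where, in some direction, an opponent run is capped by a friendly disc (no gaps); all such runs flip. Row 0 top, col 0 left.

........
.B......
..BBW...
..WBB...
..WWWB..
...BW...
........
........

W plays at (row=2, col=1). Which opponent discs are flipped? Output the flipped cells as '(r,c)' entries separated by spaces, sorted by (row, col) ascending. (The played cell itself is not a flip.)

Dir NW: first cell '.' (not opp) -> no flip
Dir N: opp run (1,1), next='.' -> no flip
Dir NE: first cell '.' (not opp) -> no flip
Dir W: first cell '.' (not opp) -> no flip
Dir E: opp run (2,2) (2,3) capped by W -> flip
Dir SW: first cell '.' (not opp) -> no flip
Dir S: first cell '.' (not opp) -> no flip
Dir SE: first cell 'W' (not opp) -> no flip

Answer: (2,2) (2,3)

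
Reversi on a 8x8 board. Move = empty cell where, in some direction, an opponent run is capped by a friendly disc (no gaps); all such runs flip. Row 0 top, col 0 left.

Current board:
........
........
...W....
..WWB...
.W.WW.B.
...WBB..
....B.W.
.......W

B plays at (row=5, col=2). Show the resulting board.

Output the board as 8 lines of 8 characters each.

Place B at (5,2); scan 8 dirs for brackets.
Dir NW: opp run (4,1), next='.' -> no flip
Dir N: first cell '.' (not opp) -> no flip
Dir NE: opp run (4,3) capped by B -> flip
Dir W: first cell '.' (not opp) -> no flip
Dir E: opp run (5,3) capped by B -> flip
Dir SW: first cell '.' (not opp) -> no flip
Dir S: first cell '.' (not opp) -> no flip
Dir SE: first cell '.' (not opp) -> no flip
All flips: (4,3) (5,3)

Answer: ........
........
...W....
..WWB...
.W.BW.B.
..BBBB..
....B.W.
.......W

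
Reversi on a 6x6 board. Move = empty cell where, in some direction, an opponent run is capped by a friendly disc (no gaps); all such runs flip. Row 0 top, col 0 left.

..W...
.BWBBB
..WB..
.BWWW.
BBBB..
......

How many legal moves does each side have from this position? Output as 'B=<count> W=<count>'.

Answer: B=7 W=13

Derivation:
-- B to move --
(0,1): flips 1 -> legal
(0,3): no bracket -> illegal
(2,1): flips 2 -> legal
(2,4): flips 1 -> legal
(2,5): flips 1 -> legal
(3,5): flips 3 -> legal
(4,4): flips 2 -> legal
(4,5): flips 1 -> legal
B mobility = 7
-- W to move --
(0,0): flips 1 -> legal
(0,1): no bracket -> illegal
(0,3): flips 2 -> legal
(0,4): flips 1 -> legal
(0,5): flips 2 -> legal
(1,0): flips 1 -> legal
(2,0): flips 1 -> legal
(2,1): no bracket -> illegal
(2,4): flips 2 -> legal
(2,5): no bracket -> illegal
(3,0): flips 1 -> legal
(4,4): no bracket -> illegal
(5,0): flips 1 -> legal
(5,1): flips 1 -> legal
(5,2): flips 2 -> legal
(5,3): flips 1 -> legal
(5,4): flips 1 -> legal
W mobility = 13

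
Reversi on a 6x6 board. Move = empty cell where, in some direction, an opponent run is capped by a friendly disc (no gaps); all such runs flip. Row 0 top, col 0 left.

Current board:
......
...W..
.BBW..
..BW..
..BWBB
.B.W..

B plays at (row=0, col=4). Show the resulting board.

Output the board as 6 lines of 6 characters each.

Answer: ....B.
...B..
.BBW..
..BW..
..BWBB
.B.W..

Derivation:
Place B at (0,4); scan 8 dirs for brackets.
Dir NW: edge -> no flip
Dir N: edge -> no flip
Dir NE: edge -> no flip
Dir W: first cell '.' (not opp) -> no flip
Dir E: first cell '.' (not opp) -> no flip
Dir SW: opp run (1,3) capped by B -> flip
Dir S: first cell '.' (not opp) -> no flip
Dir SE: first cell '.' (not opp) -> no flip
All flips: (1,3)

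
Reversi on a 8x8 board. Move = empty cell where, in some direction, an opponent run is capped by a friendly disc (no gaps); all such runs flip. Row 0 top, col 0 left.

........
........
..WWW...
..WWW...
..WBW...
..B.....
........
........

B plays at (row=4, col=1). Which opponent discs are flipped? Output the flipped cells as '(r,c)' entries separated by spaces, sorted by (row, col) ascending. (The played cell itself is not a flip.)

Answer: (4,2)

Derivation:
Dir NW: first cell '.' (not opp) -> no flip
Dir N: first cell '.' (not opp) -> no flip
Dir NE: opp run (3,2) (2,3), next='.' -> no flip
Dir W: first cell '.' (not opp) -> no flip
Dir E: opp run (4,2) capped by B -> flip
Dir SW: first cell '.' (not opp) -> no flip
Dir S: first cell '.' (not opp) -> no flip
Dir SE: first cell 'B' (not opp) -> no flip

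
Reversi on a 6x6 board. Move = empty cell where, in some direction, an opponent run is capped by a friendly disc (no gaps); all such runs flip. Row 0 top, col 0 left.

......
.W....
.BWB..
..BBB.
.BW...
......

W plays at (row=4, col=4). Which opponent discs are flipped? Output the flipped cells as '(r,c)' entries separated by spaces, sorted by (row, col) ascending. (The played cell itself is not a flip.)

Answer: (3,3)

Derivation:
Dir NW: opp run (3,3) capped by W -> flip
Dir N: opp run (3,4), next='.' -> no flip
Dir NE: first cell '.' (not opp) -> no flip
Dir W: first cell '.' (not opp) -> no flip
Dir E: first cell '.' (not opp) -> no flip
Dir SW: first cell '.' (not opp) -> no flip
Dir S: first cell '.' (not opp) -> no flip
Dir SE: first cell '.' (not opp) -> no flip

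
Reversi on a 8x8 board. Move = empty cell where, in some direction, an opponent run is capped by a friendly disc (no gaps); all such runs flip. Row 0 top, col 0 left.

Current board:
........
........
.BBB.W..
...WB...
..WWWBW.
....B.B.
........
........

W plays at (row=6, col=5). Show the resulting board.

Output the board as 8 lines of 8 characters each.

Place W at (6,5); scan 8 dirs for brackets.
Dir NW: opp run (5,4) capped by W -> flip
Dir N: first cell '.' (not opp) -> no flip
Dir NE: opp run (5,6), next='.' -> no flip
Dir W: first cell '.' (not opp) -> no flip
Dir E: first cell '.' (not opp) -> no flip
Dir SW: first cell '.' (not opp) -> no flip
Dir S: first cell '.' (not opp) -> no flip
Dir SE: first cell '.' (not opp) -> no flip
All flips: (5,4)

Answer: ........
........
.BBB.W..
...WB...
..WWWBW.
....W.B.
.....W..
........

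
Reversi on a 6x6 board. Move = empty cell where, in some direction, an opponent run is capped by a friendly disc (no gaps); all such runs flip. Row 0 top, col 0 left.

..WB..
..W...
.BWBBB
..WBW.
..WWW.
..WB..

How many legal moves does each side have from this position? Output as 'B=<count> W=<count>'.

-- B to move --
(0,1): flips 2 -> legal
(1,1): flips 1 -> legal
(1,3): no bracket -> illegal
(3,1): flips 2 -> legal
(3,5): flips 2 -> legal
(4,1): flips 1 -> legal
(4,5): flips 1 -> legal
(5,1): flips 2 -> legal
(5,4): flips 4 -> legal
(5,5): flips 1 -> legal
B mobility = 9
-- W to move --
(0,4): flips 1 -> legal
(1,0): flips 1 -> legal
(1,1): no bracket -> illegal
(1,3): flips 2 -> legal
(1,4): flips 2 -> legal
(1,5): flips 2 -> legal
(2,0): flips 1 -> legal
(3,0): flips 1 -> legal
(3,1): no bracket -> illegal
(3,5): no bracket -> illegal
(5,4): flips 1 -> legal
W mobility = 8

Answer: B=9 W=8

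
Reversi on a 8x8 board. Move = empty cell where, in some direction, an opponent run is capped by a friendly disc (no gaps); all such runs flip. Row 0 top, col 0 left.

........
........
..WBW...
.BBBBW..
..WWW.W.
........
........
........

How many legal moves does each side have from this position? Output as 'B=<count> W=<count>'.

Answer: B=13 W=6

Derivation:
-- B to move --
(1,1): flips 1 -> legal
(1,2): flips 1 -> legal
(1,3): flips 1 -> legal
(1,4): flips 1 -> legal
(1,5): flips 1 -> legal
(2,1): flips 1 -> legal
(2,5): flips 1 -> legal
(2,6): no bracket -> illegal
(3,6): flips 1 -> legal
(3,7): no bracket -> illegal
(4,1): no bracket -> illegal
(4,5): no bracket -> illegal
(4,7): no bracket -> illegal
(5,1): flips 1 -> legal
(5,2): flips 2 -> legal
(5,3): flips 2 -> legal
(5,4): flips 2 -> legal
(5,5): flips 1 -> legal
(5,6): no bracket -> illegal
(5,7): no bracket -> illegal
B mobility = 13
-- W to move --
(1,2): no bracket -> illegal
(1,3): flips 2 -> legal
(1,4): no bracket -> illegal
(2,0): flips 1 -> legal
(2,1): flips 1 -> legal
(2,5): flips 1 -> legal
(3,0): flips 4 -> legal
(4,0): flips 1 -> legal
(4,1): no bracket -> illegal
(4,5): no bracket -> illegal
W mobility = 6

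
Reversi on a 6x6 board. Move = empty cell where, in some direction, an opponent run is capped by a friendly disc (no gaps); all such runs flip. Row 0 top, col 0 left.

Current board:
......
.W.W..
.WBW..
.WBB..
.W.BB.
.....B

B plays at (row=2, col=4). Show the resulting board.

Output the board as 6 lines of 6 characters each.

Place B at (2,4); scan 8 dirs for brackets.
Dir NW: opp run (1,3), next='.' -> no flip
Dir N: first cell '.' (not opp) -> no flip
Dir NE: first cell '.' (not opp) -> no flip
Dir W: opp run (2,3) capped by B -> flip
Dir E: first cell '.' (not opp) -> no flip
Dir SW: first cell 'B' (not opp) -> no flip
Dir S: first cell '.' (not opp) -> no flip
Dir SE: first cell '.' (not opp) -> no flip
All flips: (2,3)

Answer: ......
.W.W..
.WBBB.
.WBB..
.W.BB.
.....B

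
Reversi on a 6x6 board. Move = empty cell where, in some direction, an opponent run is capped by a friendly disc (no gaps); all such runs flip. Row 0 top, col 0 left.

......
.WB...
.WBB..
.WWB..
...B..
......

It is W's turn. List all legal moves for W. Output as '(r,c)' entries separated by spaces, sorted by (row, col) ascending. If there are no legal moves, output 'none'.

Answer: (0,2) (0,3) (1,3) (1,4) (2,4) (3,4) (4,4) (5,4)

Derivation:
(0,1): no bracket -> illegal
(0,2): flips 2 -> legal
(0,3): flips 1 -> legal
(1,3): flips 2 -> legal
(1,4): flips 1 -> legal
(2,4): flips 2 -> legal
(3,4): flips 1 -> legal
(4,2): no bracket -> illegal
(4,4): flips 2 -> legal
(5,2): no bracket -> illegal
(5,3): no bracket -> illegal
(5,4): flips 1 -> legal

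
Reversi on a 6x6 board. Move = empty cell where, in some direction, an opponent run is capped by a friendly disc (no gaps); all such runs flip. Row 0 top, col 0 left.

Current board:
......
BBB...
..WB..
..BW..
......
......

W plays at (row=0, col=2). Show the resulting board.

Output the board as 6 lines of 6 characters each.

Answer: ..W...
BBW...
..WB..
..BW..
......
......

Derivation:
Place W at (0,2); scan 8 dirs for brackets.
Dir NW: edge -> no flip
Dir N: edge -> no flip
Dir NE: edge -> no flip
Dir W: first cell '.' (not opp) -> no flip
Dir E: first cell '.' (not opp) -> no flip
Dir SW: opp run (1,1), next='.' -> no flip
Dir S: opp run (1,2) capped by W -> flip
Dir SE: first cell '.' (not opp) -> no flip
All flips: (1,2)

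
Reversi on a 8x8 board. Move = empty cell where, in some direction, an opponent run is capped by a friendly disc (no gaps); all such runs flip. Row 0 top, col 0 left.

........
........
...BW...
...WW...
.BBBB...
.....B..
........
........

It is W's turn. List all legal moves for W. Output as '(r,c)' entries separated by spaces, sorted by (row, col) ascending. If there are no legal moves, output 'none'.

(1,2): flips 1 -> legal
(1,3): flips 1 -> legal
(1,4): no bracket -> illegal
(2,2): flips 1 -> legal
(3,0): no bracket -> illegal
(3,1): no bracket -> illegal
(3,2): no bracket -> illegal
(3,5): no bracket -> illegal
(4,0): no bracket -> illegal
(4,5): no bracket -> illegal
(4,6): no bracket -> illegal
(5,0): no bracket -> illegal
(5,1): flips 1 -> legal
(5,2): flips 1 -> legal
(5,3): flips 1 -> legal
(5,4): flips 1 -> legal
(5,6): no bracket -> illegal
(6,4): no bracket -> illegal
(6,5): no bracket -> illegal
(6,6): flips 2 -> legal

Answer: (1,2) (1,3) (2,2) (5,1) (5,2) (5,3) (5,4) (6,6)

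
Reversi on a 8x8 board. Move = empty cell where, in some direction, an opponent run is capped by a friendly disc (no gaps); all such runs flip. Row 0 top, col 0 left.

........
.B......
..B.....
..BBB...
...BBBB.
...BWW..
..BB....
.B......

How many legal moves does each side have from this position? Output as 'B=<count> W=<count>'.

Answer: B=4 W=8

Derivation:
-- B to move --
(5,6): flips 2 -> legal
(6,4): flips 2 -> legal
(6,5): flips 2 -> legal
(6,6): flips 1 -> legal
B mobility = 4
-- W to move --
(0,0): flips 4 -> legal
(0,1): no bracket -> illegal
(0,2): no bracket -> illegal
(1,0): no bracket -> illegal
(1,2): no bracket -> illegal
(1,3): no bracket -> illegal
(2,0): no bracket -> illegal
(2,1): flips 2 -> legal
(2,3): no bracket -> illegal
(2,4): flips 2 -> legal
(2,5): no bracket -> illegal
(3,1): no bracket -> illegal
(3,5): flips 1 -> legal
(3,6): flips 1 -> legal
(3,7): flips 1 -> legal
(4,1): no bracket -> illegal
(4,2): no bracket -> illegal
(4,7): no bracket -> illegal
(5,1): no bracket -> illegal
(5,2): flips 1 -> legal
(5,6): no bracket -> illegal
(5,7): no bracket -> illegal
(6,0): no bracket -> illegal
(6,1): no bracket -> illegal
(6,4): no bracket -> illegal
(7,0): no bracket -> illegal
(7,2): flips 1 -> legal
(7,3): no bracket -> illegal
(7,4): no bracket -> illegal
W mobility = 8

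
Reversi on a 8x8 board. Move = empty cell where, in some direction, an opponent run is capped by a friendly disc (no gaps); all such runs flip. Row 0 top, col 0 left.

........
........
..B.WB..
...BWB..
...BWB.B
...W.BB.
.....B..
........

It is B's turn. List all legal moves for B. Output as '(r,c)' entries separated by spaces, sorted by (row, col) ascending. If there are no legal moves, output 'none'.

(1,3): flips 1 -> legal
(1,4): no bracket -> illegal
(1,5): flips 1 -> legal
(2,3): flips 2 -> legal
(4,2): no bracket -> illegal
(5,2): no bracket -> illegal
(5,4): no bracket -> illegal
(6,2): flips 2 -> legal
(6,3): flips 1 -> legal
(6,4): no bracket -> illegal

Answer: (1,3) (1,5) (2,3) (6,2) (6,3)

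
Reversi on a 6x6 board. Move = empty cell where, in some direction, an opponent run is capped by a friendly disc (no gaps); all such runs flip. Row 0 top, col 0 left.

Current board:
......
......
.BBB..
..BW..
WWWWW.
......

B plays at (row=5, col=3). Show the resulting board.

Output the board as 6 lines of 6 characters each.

Answer: ......
......
.BBB..
..BB..
WWWBW.
...B..

Derivation:
Place B at (5,3); scan 8 dirs for brackets.
Dir NW: opp run (4,2), next='.' -> no flip
Dir N: opp run (4,3) (3,3) capped by B -> flip
Dir NE: opp run (4,4), next='.' -> no flip
Dir W: first cell '.' (not opp) -> no flip
Dir E: first cell '.' (not opp) -> no flip
Dir SW: edge -> no flip
Dir S: edge -> no flip
Dir SE: edge -> no flip
All flips: (3,3) (4,3)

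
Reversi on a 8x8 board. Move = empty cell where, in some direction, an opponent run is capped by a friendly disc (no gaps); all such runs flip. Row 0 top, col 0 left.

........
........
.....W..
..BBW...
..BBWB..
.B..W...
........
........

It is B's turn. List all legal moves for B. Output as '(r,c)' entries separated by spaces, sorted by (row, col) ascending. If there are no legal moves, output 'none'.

(1,4): no bracket -> illegal
(1,5): no bracket -> illegal
(1,6): flips 2 -> legal
(2,3): flips 1 -> legal
(2,4): no bracket -> illegal
(2,6): no bracket -> illegal
(3,5): flips 1 -> legal
(3,6): no bracket -> illegal
(5,3): no bracket -> illegal
(5,5): flips 1 -> legal
(6,3): flips 1 -> legal
(6,4): no bracket -> illegal
(6,5): flips 1 -> legal

Answer: (1,6) (2,3) (3,5) (5,5) (6,3) (6,5)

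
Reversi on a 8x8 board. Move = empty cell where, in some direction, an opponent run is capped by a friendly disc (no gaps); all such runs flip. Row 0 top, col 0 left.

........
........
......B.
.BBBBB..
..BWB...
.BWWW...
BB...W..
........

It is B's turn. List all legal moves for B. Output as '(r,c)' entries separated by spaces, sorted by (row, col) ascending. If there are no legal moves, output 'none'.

(4,1): no bracket -> illegal
(4,5): no bracket -> illegal
(5,5): flips 3 -> legal
(5,6): no bracket -> illegal
(6,2): flips 2 -> legal
(6,3): flips 2 -> legal
(6,4): flips 2 -> legal
(6,6): no bracket -> illegal
(7,4): no bracket -> illegal
(7,5): no bracket -> illegal
(7,6): flips 3 -> legal

Answer: (5,5) (6,2) (6,3) (6,4) (7,6)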